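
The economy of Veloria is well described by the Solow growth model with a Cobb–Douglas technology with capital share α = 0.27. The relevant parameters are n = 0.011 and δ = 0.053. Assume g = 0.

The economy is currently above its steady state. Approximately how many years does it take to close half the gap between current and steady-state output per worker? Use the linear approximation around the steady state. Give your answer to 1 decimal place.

Near the steady state the convergence rate is λ = (1 − α)(n + δ).
λ = (1 − 0.27) × 0.064 = 0.73 × 0.064 = 0.04672
Half-life = ln 2 / λ = 0.6931 / 0.04672 ≈ 14.84 years

about 14.8 years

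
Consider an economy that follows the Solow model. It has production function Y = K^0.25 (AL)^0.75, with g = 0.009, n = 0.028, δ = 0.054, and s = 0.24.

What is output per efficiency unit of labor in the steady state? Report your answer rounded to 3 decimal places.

y* = 1.382

Steady state requires s·f(k) = (n + g + δ)·k, i.e. s·k^α = (n + g + δ)·k.
Dividing both sides by k: k^(1−α) = s / (n + g + δ).
k^0.75 = 0.24 / (0.028 + 0.009 + 0.054) = 0.24 / 0.091 = 2.6374
k* = 2.6374^(1/0.75) ≈ 3.6439
y* = (k*)^α = 3.6439^0.25 ≈ 1.3816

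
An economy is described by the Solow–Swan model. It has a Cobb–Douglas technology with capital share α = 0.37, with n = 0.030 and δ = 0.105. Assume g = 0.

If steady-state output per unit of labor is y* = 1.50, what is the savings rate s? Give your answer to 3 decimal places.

s ≈ 0.269

Steady state requires s·f(k) = (n + δ)·k, i.e. s·k^α = (n + δ)·k.
Since y* = [s/(n + δ)]^(α/(1−α)), we have s/(n + δ) = (y*)^((1−α)/α) = 1.50^1.7027 = 1.9945.
Therefore s = 1.9945 × (n + δ) = 1.9945 × 0.135 = 0.2693.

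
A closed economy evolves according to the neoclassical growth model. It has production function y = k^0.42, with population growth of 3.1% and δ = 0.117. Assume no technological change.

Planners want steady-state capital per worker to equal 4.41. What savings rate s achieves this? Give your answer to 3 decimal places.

s ≈ 0.350

Steady state requires s·f(k) = (n + δ)·k, i.e. s·k^α = (n + δ)·k.
So s / (n + δ) = (k*)^(1−α) = 4.41^0.58 = 2.3647.
Therefore s = 2.3647 × (n + δ) = 2.3647 × 0.148 = 0.3500.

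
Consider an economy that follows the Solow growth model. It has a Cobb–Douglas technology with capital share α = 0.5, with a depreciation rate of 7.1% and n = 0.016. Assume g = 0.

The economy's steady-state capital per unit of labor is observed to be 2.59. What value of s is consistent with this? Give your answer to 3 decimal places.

Steady state requires s·f(k) = (n + δ)·k, i.e. s·k^α = (n + δ)·k.
So s / (n + δ) = (k*)^(1−α) = 2.59^0.5 = 1.6093.
Therefore s = 1.6093 × (n + δ) = 1.6093 × 0.087 = 0.1400.

s ≈ 0.140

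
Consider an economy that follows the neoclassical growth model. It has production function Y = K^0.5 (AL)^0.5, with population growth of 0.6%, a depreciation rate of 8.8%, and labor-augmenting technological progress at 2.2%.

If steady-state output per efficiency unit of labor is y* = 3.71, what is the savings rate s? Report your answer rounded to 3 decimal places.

Steady state requires s·f(k) = (n + g + δ)·k, i.e. s·k^α = (n + g + δ)·k.
Since y* = [s/(n + g + δ)]^(α/(1−α)), we have s/(n + g + δ) = (y*)^((1−α)/α) = 3.71^1 = 3.7100.
Therefore s = 3.7100 × (n + g + δ) = 3.7100 × 0.116 = 0.4304.

s ≈ 0.430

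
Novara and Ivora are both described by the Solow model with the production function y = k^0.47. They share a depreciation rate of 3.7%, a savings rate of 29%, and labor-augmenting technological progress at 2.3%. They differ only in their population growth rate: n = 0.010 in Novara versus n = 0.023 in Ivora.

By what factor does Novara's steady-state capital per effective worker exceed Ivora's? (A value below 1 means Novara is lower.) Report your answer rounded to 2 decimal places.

Steady-state k* = [s/(n + g + δ)]^(1/(1−α)), so the ratio is [ (s_N/(n + g + δ)_N) / (s_I/(n + g + δ)_I) ]^1.8868.
s_N/(n + g + δ)_N = 0.29/0.070 = 4.1429; s_I/(n + g + δ)_I = 0.29/0.083 = 3.4940.
Ratio = (4.1429/3.4940)^1.8868 = 1.1857^1.8868 ≈ 1.3790

k*_N / k*_I ≈ 1.38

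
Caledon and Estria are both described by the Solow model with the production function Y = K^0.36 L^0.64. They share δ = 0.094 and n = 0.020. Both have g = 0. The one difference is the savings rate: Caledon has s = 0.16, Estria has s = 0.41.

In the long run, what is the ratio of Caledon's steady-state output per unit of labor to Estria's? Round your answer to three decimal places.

Steady-state y* = [s/(n + δ)]^(α/(1−α)), so the ratio is [ (s_C/(n + δ)_C) / (s_E/(n + δ)_E) ]^0.5625.
s_C/(n + δ)_C = 0.16/0.114 = 1.4035; s_E/(n + δ)_E = 0.41/0.114 = 3.5965.
Ratio = (1.4035/3.5965)^0.5625 = 0.3902^0.5625 ≈ 0.5890

ratio ≈ 0.589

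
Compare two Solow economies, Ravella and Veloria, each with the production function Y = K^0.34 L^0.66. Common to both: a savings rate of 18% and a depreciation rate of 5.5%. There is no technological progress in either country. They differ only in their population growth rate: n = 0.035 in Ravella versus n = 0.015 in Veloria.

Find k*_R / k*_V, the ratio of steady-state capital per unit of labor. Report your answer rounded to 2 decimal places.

k*_R / k*_V ≈ 0.68

Steady-state k* = [s/(n + δ)]^(1/(1−α)), so the ratio is [ (s_R/(n + δ)_R) / (s_V/(n + δ)_V) ]^1.5152.
s_R/(n + δ)_R = 0.18/0.090 = 2.0000; s_V/(n + δ)_V = 0.18/0.070 = 2.5714.
Ratio = (2.0000/2.5714)^1.5152 = 0.7778^1.5152 ≈ 0.6833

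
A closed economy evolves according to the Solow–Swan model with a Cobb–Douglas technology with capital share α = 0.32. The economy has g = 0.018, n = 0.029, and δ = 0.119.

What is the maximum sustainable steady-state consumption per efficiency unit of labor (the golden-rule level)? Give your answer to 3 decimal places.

At the golden rule, f'(k) = n + g + δ, so α·k^(α−1) = n + g + δ and k_gold = (α/(n + g + δ))^(1/(1−α)).
k_gold = (0.32/0.166)^(1/0.68) = 1.9277^1.4706 ≈ 2.6253
c_gold = f(k_gold) − (n + g + δ)·k_gold = 1.3619 − 0.166×2.6253 ≈ 0.9261

c_gold ≈ 0.926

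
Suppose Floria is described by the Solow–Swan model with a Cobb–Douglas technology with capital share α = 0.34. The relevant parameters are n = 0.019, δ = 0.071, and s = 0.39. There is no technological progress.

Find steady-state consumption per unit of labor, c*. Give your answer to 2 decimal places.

c* = 1.30

At the steady state, Δk = 0, so s·k^α = (n + δ)·k.
Rearranging, k^(1−α) = s / (n + δ).
k^0.66 = 0.39 / (0.019 + 0.071) = 0.39 / 0.090 = 4.3333
k* = 4.3333^(1/0.66) ≈ 9.2231
y* = (k*)^α = 9.2231^0.34 ≈ 2.1284
c* = (1 − s)·y* = (1 − 0.39) × 2.1284 ≈ 1.2983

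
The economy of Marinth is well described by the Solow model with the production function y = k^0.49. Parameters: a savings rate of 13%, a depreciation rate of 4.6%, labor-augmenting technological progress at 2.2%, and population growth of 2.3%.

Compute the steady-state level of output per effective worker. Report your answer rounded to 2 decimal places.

At the steady state, Δk = 0, so s·k^α = (n + g + δ)·k.
Dividing both sides by k: k^(1−α) = s / (n + g + δ).
k^0.51 = 0.13 / (0.023 + 0.022 + 0.046) = 0.13 / 0.091 = 1.4286
k* = 1.4286^(1/0.51) ≈ 2.0125
y* = (k*)^α = 2.0125^0.49 ≈ 1.4087

y* = 1.41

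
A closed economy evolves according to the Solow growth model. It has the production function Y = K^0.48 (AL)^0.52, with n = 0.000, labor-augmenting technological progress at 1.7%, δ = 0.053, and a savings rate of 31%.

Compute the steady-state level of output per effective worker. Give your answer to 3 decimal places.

At the steady state, Δk = 0, so s·k^α = (n + g + δ)·k.
Dividing both sides by k: k^(1−α) = s / (n + g + δ).
k^0.52 = 0.31 / (0.000 + 0.017 + 0.053) = 0.31 / 0.070 = 4.4286
k* = 4.4286^(1/0.52) ≈ 17.4912
y* = (k*)^α = 17.4912^0.48 ≈ 3.9496

y* ≈ 3.950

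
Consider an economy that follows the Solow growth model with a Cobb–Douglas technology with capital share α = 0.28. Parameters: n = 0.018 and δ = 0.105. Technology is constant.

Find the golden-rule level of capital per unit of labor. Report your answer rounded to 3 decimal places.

The golden rule sets f'(k) = n + δ, i.e. α·k^(α−1) = n + δ.
So k^(1−α) = α / (n + δ) = 0.28 / 0.123 = 2.2764.
k_gold = 2.2764^(1/0.72) ≈ 3.1346

k_gold ≈ 3.135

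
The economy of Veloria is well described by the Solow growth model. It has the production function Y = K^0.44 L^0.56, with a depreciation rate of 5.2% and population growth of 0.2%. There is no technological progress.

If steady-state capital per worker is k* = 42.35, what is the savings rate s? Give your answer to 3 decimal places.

Steady state requires s·f(k) = (n + δ)·k, i.e. s·k^α = (n + δ)·k.
So s / (n + δ) = (k*)^(1−α) = 42.35^0.56 = 8.1478.
Therefore s = 8.1478 × (n + δ) = 8.1478 × 0.054 = 0.4400.

s ≈ 0.440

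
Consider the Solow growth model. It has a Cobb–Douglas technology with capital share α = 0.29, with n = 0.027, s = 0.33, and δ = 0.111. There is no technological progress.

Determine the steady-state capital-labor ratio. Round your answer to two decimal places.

k* ≈ 3.41

In steady state, investment equals break-even investment: s·k^α = (n + δ)·k.
Rearranging, k^(1−α) = s / (n + δ).
k^0.71 = 0.33 / (0.027 + 0.111) = 0.33 / 0.138 = 2.3913
k* = 2.3913^(1/0.71) ≈ 3.4142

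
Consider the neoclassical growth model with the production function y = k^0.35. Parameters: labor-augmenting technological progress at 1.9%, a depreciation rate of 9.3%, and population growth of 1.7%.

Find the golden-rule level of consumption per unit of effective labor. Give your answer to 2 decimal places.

At the golden rule, f'(k) = n + g + δ, so α·k^(α−1) = n + g + δ and k_gold = (α/(n + g + δ))^(1/(1−α)).
k_gold = (0.35/0.129)^(1/0.65) = 2.7132^1.5385 ≈ 4.6442
c_gold = f(k_gold) − (n + g + δ)·k_gold = 1.7117 − 0.129×4.6442 ≈ 1.1126

c_gold ≈ 1.11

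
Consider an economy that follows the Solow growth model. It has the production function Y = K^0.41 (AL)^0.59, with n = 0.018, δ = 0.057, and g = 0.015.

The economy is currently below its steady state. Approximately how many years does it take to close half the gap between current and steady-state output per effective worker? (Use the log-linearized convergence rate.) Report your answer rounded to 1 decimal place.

half-life ≈ 13.1 years

Near the steady state the convergence rate is λ = (1 − α)(n + g + δ).
λ = (1 − 0.41) × 0.090 = 0.59 × 0.090 = 0.0531
Half-life = ln 2 / λ = 0.6931 / 0.0531 ≈ 13.05 years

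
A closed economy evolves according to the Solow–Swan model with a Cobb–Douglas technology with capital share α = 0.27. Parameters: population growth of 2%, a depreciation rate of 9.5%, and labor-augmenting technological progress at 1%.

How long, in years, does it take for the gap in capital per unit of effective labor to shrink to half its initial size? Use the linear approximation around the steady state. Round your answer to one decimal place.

Near the steady state the convergence rate is λ = (1 − α)(n + g + δ).
λ = (1 − 0.27) × 0.125 = 0.73 × 0.125 = 0.09125
Half-life = ln 2 / λ = 0.6931 / 0.09125 ≈ 7.60 years

half-life ≈ 7.6 years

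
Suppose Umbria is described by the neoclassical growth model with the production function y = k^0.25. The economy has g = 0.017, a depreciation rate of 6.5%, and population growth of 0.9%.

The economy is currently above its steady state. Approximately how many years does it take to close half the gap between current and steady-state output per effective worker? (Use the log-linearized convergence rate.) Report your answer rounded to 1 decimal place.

Near the steady state the convergence rate is λ = (1 − α)(n + g + δ).
λ = (1 − 0.25) × 0.091 = 0.75 × 0.091 = 0.06825
Half-life = ln 2 / λ = 0.6931 / 0.06825 ≈ 10.16 years

half-life ≈ 10.2 years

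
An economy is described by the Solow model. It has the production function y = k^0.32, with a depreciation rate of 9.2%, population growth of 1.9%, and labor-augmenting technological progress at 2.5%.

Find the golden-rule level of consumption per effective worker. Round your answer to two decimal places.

c_gold ≈ 1.02

At the golden rule, f'(k) = n + g + δ, so α·k^(α−1) = n + g + δ and k_gold = (α/(n + g + δ))^(1/(1−α)).
k_gold = (0.32/0.136)^(1/0.68) = 2.3529^1.4706 ≈ 3.5195
c_gold = f(k_gold) − (n + g + δ)·k_gold = 1.4958 − 0.136×3.5195 ≈ 1.0171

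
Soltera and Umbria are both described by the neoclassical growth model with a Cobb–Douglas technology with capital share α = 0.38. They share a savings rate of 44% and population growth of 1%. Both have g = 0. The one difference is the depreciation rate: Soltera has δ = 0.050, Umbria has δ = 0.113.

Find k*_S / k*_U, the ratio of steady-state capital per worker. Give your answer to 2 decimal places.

Steady-state k* = [s/(n + δ)]^(1/(1−α)), so the ratio is [ (s_S/(n + δ)_S) / (s_U/(n + δ)_U) ]^1.6129.
s_S/(n + δ)_S = 0.44/0.060 = 7.3333; s_U/(n + δ)_U = 0.44/0.123 = 3.5772.
Ratio = (7.3333/3.5772)^1.6129 = 2.0500^1.6129 ≈ 3.1829

ratio ≈ 3.18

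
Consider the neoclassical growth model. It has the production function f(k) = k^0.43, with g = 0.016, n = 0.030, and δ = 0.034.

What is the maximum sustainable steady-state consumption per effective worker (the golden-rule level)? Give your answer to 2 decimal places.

At the golden rule, f'(k) = n + g + δ, so α·k^(α−1) = n + g + δ and k_gold = (α/(n + g + δ))^(1/(1−α)).
k_gold = (0.43/0.080)^(1/0.57) = 5.3750^1.7544 ≈ 19.1151
c_gold = f(k_gold) − (n + g + δ)·k_gold = 3.5562 − 0.080×19.1151 ≈ 2.0270

c_gold ≈ 2.03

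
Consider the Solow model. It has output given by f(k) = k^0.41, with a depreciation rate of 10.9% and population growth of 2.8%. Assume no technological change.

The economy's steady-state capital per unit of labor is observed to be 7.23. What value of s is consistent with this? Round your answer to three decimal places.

At the steady state, Δk = 0, so s·k^α = (n + δ)·k.
So s / (n + δ) = (k*)^(1−α) = 7.23^0.59 = 3.2129.
Therefore s = 3.2129 × (n + δ) = 3.2129 × 0.137 = 0.4402.

s ≈ 0.440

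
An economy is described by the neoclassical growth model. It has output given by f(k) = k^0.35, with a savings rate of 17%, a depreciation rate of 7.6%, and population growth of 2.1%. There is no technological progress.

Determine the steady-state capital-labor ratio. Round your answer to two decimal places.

k* ≈ 2.37

In steady state, investment equals break-even investment: s·k^α = (n + δ)·k.
Dividing both sides by k: k^(1−α) = s / (n + δ).
k^0.65 = 0.17 / (0.021 + 0.076) = 0.17 / 0.097 = 1.7526
k* = 1.7526^(1/0.65) ≈ 2.3708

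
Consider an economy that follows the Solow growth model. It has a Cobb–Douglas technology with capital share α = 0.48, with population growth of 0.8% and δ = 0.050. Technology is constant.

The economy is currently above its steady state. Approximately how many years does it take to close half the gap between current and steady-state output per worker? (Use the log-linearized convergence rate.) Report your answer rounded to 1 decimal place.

Near the steady state the convergence rate is λ = (1 − α)(n + δ).
λ = (1 − 0.48) × 0.058 = 0.52 × 0.058 = 0.03016
Half-life = ln 2 / λ = 0.6931 / 0.03016 ≈ 22.98 years

half-life ≈ 23.0 years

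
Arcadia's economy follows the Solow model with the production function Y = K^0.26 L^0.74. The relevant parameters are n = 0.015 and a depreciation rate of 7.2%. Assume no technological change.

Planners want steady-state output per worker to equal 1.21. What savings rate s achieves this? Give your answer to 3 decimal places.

Steady state requires s·f(k) = (n + δ)·k, i.e. s·k^α = (n + δ)·k.
Since y* = [s/(n + δ)]^(α/(1−α)), we have s/(n + δ) = (y*)^((1−α)/α) = 1.21^2.8462 = 1.7204.
Therefore s = 1.7204 × (n + δ) = 1.7204 × 0.087 = 0.1497.

s ≈ 0.150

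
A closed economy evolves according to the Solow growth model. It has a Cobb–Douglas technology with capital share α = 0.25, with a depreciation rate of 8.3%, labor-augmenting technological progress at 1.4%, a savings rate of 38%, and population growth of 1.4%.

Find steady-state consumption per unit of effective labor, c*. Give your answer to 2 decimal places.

Steady state requires s·f(k) = (n + g + δ)·k, i.e. s·k^α = (n + g + δ)·k.
Rearranging, k^(1−α) = s / (n + g + δ).
k^0.75 = 0.38 / (0.014 + 0.014 + 0.083) = 0.38 / 0.111 = 3.4234
k* = 3.4234^(1/0.75) ≈ 5.1595
y* = (k*)^α = 5.1595^0.25 ≈ 1.5071
c* = (1 − s)·y* = (1 − 0.38) × 1.5071 ≈ 0.9344

c* = 0.93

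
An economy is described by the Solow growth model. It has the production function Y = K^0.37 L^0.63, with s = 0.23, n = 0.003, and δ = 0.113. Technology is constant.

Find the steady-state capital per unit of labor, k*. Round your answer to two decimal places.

At the steady state, Δk = 0, so s·k^α = (n + δ)·k.
Dividing both sides by k: k^(1−α) = s / (n + δ).
k^0.63 = 0.23 / (0.003 + 0.113) = 0.23 / 0.116 = 1.9828
k* = 1.9828^(1/0.63) ≈ 2.9640

k* ≈ 2.96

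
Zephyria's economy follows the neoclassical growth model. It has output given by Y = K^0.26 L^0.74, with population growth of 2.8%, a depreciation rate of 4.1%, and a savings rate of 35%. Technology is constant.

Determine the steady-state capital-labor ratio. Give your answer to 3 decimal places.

k* = 8.974

At the steady state, Δk = 0, so s·k^α = (n + δ)·k.
Dividing both sides by k: k^(1−α) = s / (n + δ).
k^0.74 = 0.35 / (0.028 + 0.041) = 0.35 / 0.069 = 5.0725
k* = 5.0725^(1/0.74) ≈ 8.9743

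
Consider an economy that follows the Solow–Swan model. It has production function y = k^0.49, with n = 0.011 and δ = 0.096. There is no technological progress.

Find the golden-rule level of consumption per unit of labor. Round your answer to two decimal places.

c_gold ≈ 2.20

At the golden rule, f'(k) = n + δ, so α·k^(α−1) = n + δ and k_gold = (α/(n + δ))^(1/(1−α)).
k_gold = (0.49/0.107)^(1/0.51) = 4.5794^1.9608 ≈ 19.7567
c_gold = f(k_gold) − (n + δ)·k_gold = 4.3142 − 0.107×19.7567 ≈ 2.2002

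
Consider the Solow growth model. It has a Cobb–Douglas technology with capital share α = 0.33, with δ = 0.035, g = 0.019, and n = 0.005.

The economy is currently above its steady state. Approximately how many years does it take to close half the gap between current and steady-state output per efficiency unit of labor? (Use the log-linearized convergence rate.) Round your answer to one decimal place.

half-life ≈ 17.5 years

Near the steady state the convergence rate is λ = (1 − α)(n + g + δ).
λ = (1 − 0.33) × 0.059 = 0.67 × 0.059 = 0.03953
Half-life = ln 2 / λ = 0.6931 / 0.03953 ≈ 17.53 years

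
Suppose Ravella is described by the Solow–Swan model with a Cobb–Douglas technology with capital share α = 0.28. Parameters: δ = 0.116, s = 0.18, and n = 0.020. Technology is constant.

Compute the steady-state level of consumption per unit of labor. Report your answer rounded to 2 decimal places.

At the steady state, Δk = 0, so s·k^α = (n + δ)·k.
Dividing both sides by k: k^(1−α) = s / (n + δ).
k^0.72 = 0.18 / (0.020 + 0.116) = 0.18 / 0.136 = 1.3235
k* = 1.3235^(1/0.72) ≈ 1.4759
y* = (k*)^α = 1.4759^0.28 ≈ 1.1152
c* = (1 − s)·y* = (1 − 0.18) × 1.1152 ≈ 0.9145

c* ≈ 0.91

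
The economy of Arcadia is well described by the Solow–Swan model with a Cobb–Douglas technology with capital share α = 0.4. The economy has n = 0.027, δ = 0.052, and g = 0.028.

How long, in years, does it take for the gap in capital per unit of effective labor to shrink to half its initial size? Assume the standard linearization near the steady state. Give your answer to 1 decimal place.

t_½ ≈ 10.8 years

Near the steady state the convergence rate is λ = (1 − α)(n + g + δ).
λ = (1 − 0.4) × 0.107 = 0.6 × 0.107 = 0.0642
Half-life = ln 2 / λ = 0.6931 / 0.0642 ≈ 10.80 years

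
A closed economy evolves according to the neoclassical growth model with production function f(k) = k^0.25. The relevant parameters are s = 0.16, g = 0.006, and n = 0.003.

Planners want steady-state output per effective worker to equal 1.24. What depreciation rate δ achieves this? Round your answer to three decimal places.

δ ≈ 0.075

In steady state, investment equals break-even investment: s·k^α = (n + g + δ)·k.
Since y* = [s/(n + g + δ)]^(α/(1−α)), we have s/(n + g + δ) = (y*)^((1−α)/α) = 1.24^3 = 1.9066.
Therefore n + g + δ = s / 1.9066 = 0.16 / 1.9066 = 0.0839, so δ = 0.0839 − 0.009 = 0.0749.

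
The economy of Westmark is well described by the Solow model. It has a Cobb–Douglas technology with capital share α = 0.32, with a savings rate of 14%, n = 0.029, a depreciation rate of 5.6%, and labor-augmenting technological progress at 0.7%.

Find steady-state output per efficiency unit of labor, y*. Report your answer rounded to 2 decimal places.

In steady state, investment equals break-even investment: s·k^α = (n + g + δ)·k.
Dividing both sides by k: k^(1−α) = s / (n + g + δ).
k^0.68 = 0.14 / (0.029 + 0.007 + 0.056) = 0.14 / 0.092 = 1.5217
k* = 1.5217^(1/0.68) ≈ 1.8541
y* = (k*)^α = 1.8541^0.32 ≈ 1.2184

y* ≈ 1.22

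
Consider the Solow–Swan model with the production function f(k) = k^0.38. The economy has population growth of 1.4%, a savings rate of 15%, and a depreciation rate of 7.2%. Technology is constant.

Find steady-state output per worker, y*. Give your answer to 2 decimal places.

At the steady state, Δk = 0, so s·k^α = (n + δ)·k.
Dividing both sides by k: k^(1−α) = s / (n + δ).
k^0.62 = 0.15 / (0.014 + 0.072) = 0.15 / 0.086 = 1.7442
k* = 1.7442^(1/0.62) ≈ 2.4529
y* = (k*)^α = 2.4529^0.38 ≈ 1.4063

y* ≈ 1.41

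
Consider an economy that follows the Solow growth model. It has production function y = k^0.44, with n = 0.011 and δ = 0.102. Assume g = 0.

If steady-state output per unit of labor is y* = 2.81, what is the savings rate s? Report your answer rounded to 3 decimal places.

At the steady state, Δk = 0, so s·k^α = (n + δ)·k.
Since y* = [s/(n + δ)]^(α/(1−α)), we have s/(n + δ) = (y*)^((1−α)/α) = 2.81^1.2727 = 3.7245.
Therefore s = 3.7245 × (n + δ) = 3.7245 × 0.113 = 0.4209.

s ≈ 0.421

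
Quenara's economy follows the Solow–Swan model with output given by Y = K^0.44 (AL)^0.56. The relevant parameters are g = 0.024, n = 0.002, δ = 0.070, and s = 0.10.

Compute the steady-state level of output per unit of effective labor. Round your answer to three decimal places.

At the steady state, Δk = 0, so s·k^α = (n + g + δ)·k.
Rearranging, k^(1−α) = s / (n + g + δ).
k^0.56 = 0.10 / (0.002 + 0.024 + 0.070) = 0.10 / 0.096 = 1.0417
k* = 1.0417^(1/0.56) ≈ 1.0757
y* = (k*)^α = 1.0757^0.44 ≈ 1.0326

y* = 1.033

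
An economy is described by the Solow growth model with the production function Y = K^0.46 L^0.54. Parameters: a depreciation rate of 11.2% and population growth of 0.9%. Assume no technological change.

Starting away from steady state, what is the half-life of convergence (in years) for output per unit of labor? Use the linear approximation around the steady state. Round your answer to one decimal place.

about 10.6 years

Near the steady state the convergence rate is λ = (1 − α)(n + δ).
λ = (1 − 0.46) × 0.121 = 0.54 × 0.121 = 0.06534
Half-life = ln 2 / λ = 0.6931 / 0.06534 ≈ 10.61 years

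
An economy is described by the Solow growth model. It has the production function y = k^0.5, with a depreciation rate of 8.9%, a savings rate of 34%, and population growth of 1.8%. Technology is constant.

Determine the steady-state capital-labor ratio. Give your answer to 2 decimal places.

Steady state requires s·f(k) = (n + δ)·k, i.e. s·k^α = (n + δ)·k.
Dividing both sides by k: k^(1−α) = s / (n + δ).
k^0.5 = 0.34 / (0.018 + 0.089) = 0.34 / 0.107 = 3.1776
k* = 3.1776^(1/0.5) ≈ 10.0971

k* ≈ 10.10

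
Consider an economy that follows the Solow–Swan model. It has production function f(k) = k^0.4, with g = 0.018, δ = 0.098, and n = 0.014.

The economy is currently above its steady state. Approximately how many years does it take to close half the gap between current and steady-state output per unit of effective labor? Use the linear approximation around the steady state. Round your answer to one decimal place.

half-life ≈ 8.9 years

Near the steady state the convergence rate is λ = (1 − α)(n + g + δ).
λ = (1 − 0.4) × 0.130 = 0.6 × 0.130 = 0.0780
Half-life = ln 2 / λ = 0.6931 / 0.0780 ≈ 8.89 years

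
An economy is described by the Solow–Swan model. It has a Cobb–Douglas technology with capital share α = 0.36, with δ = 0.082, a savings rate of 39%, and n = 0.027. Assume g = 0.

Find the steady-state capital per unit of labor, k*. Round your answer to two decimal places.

k* ≈ 7.33

In steady state, investment equals break-even investment: s·k^α = (n + δ)·k.
Dividing both sides by k: k^(1−α) = s / (n + δ).
k^0.64 = 0.39 / (0.027 + 0.082) = 0.39 / 0.109 = 3.5780
k* = 3.5780^(1/0.64) ≈ 7.3293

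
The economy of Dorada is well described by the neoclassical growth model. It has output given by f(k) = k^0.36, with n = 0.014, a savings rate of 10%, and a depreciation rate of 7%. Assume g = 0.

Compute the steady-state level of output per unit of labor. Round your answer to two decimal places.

y* ≈ 1.10

Steady state requires s·f(k) = (n + δ)·k, i.e. s·k^α = (n + δ)·k.
Dividing both sides by k: k^(1−α) = s / (n + δ).
k^0.64 = 0.10 / (0.014 + 0.070) = 0.10 / 0.084 = 1.1905
k* = 1.1905^(1/0.64) ≈ 1.3132
y* = (k*)^α = 1.3132^0.36 ≈ 1.1031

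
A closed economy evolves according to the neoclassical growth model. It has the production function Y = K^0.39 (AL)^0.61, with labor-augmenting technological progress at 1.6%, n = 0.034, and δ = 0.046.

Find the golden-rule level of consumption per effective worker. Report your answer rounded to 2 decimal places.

At the golden rule, f'(k) = n + g + δ, so α·k^(α−1) = n + g + δ and k_gold = (α/(n + g + δ))^(1/(1−α)).
k_gold = (0.39/0.096)^(1/0.61) = 4.0625^1.6393 ≈ 9.9539
c_gold = f(k_gold) − (n + g + δ)·k_gold = 2.4503 − 0.096×9.9539 ≈ 1.4947

c_gold ≈ 1.49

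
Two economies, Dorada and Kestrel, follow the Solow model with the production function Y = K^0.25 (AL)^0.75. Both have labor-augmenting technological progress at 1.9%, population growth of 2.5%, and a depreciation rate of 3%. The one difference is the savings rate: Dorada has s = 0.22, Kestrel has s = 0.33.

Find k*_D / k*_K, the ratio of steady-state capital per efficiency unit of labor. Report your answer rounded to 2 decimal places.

Steady-state k* = [s/(n + g + δ)]^(1/(1−α)), so the ratio is [ (s_D/(n + g + δ)_D) / (s_K/(n + g + δ)_K) ]^1.3333.
s_D/(n + g + δ)_D = 0.22/0.074 = 2.9730; s_K/(n + g + δ)_K = 0.33/0.074 = 4.4595.
Ratio = (2.9730/4.4595)^1.3333 = 0.6667^1.3333 ≈ 0.5824

k*_D / k*_K ≈ 0.58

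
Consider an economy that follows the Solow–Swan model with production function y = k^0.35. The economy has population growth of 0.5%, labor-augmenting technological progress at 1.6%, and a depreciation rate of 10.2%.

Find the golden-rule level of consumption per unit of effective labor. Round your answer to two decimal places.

c_gold ≈ 1.14

At the golden rule, f'(k) = n + g + δ, so α·k^(α−1) = n + g + δ and k_gold = (α/(n + g + δ))^(1/(1−α)).
k_gold = (0.35/0.123)^(1/0.65) = 2.8455^1.5385 ≈ 4.9972
c_gold = f(k_gold) − (n + g + δ)·k_gold = 1.7561 − 0.123×4.9972 ≈ 1.1414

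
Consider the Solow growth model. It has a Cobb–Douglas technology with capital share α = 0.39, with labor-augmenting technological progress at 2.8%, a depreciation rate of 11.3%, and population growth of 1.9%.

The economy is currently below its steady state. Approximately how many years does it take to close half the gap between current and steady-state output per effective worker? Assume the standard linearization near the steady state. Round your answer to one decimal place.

about 7.1 years

Near the steady state the convergence rate is λ = (1 − α)(n + g + δ).
λ = (1 − 0.39) × 0.160 = 0.61 × 0.160 = 0.0976
Half-life = ln 2 / λ = 0.6931 / 0.0976 ≈ 7.10 years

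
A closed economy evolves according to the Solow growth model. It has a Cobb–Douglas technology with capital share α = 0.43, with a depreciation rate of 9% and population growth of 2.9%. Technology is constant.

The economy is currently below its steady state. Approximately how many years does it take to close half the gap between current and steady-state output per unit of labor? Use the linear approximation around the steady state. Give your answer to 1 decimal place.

Near the steady state the convergence rate is λ = (1 − α)(n + δ).
λ = (1 − 0.43) × 0.119 = 0.57 × 0.119 = 0.06783
Half-life = ln 2 / λ = 0.6931 / 0.06783 ≈ 10.22 years

t_½ ≈ 10.2 years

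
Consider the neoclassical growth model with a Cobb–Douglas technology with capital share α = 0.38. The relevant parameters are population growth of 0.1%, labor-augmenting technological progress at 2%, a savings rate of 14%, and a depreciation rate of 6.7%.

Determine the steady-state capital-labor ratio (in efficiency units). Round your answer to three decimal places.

Steady state requires s·f(k) = (n + g + δ)·k, i.e. s·k^α = (n + g + δ)·k.
Rearranging, k^(1−α) = s / (n + g + δ).
k^0.62 = 0.14 / (0.001 + 0.020 + 0.067) = 0.14 / 0.088 = 1.5909
k* = 1.5909^(1/0.62) ≈ 2.1146

k* ≈ 2.115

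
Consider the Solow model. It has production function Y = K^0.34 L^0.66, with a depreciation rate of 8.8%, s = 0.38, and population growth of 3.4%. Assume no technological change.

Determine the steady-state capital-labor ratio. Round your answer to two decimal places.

k* = 5.59

At the steady state, Δk = 0, so s·k^α = (n + δ)·k.
Dividing both sides by k: k^(1−α) = s / (n + δ).
k^0.66 = 0.38 / (0.034 + 0.088) = 0.38 / 0.122 = 3.1148
k* = 3.1148^(1/0.66) ≈ 5.5927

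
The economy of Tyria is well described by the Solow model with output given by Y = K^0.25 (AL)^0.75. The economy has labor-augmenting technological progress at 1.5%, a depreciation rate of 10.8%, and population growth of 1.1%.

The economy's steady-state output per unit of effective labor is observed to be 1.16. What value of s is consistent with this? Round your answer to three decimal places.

At the steady state, Δk = 0, so s·k^α = (n + g + δ)·k.
Since y* = [s/(n + g + δ)]^(α/(1−α)), we have s/(n + g + δ) = (y*)^((1−α)/α) = 1.16^3 = 1.5609.
Therefore s = 1.5609 × (n + g + δ) = 1.5609 × 0.134 = 0.2092.

s ≈ 0.209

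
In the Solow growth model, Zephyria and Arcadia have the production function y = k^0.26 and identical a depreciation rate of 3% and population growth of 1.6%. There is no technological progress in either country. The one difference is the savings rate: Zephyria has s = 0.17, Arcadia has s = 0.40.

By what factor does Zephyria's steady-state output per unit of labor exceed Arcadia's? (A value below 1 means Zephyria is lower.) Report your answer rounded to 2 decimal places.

ratio ≈ 0.74

Steady-state y* = [s/(n + δ)]^(α/(1−α)), so the ratio is [ (s_Z/(n + δ)_Z) / (s_A/(n + δ)_A) ]^0.3514.
s_Z/(n + δ)_Z = 0.17/0.046 = 3.6957; s_A/(n + δ)_A = 0.40/0.046 = 8.6957.
Ratio = (3.6957/8.6957)^0.3514 = 0.4250^0.3514 ≈ 0.7403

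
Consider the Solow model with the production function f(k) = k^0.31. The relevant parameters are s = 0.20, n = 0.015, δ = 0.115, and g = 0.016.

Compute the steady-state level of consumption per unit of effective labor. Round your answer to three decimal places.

c* = 0.922

In steady state, investment equals break-even investment: s·k^α = (n + g + δ)·k.
Rearranging, k^(1−α) = s / (n + g + δ).
k^0.69 = 0.20 / (0.015 + 0.016 + 0.115) = 0.20 / 0.146 = 1.3699
k* = 1.3699^(1/0.69) ≈ 1.5780
y* = (k*)^α = 1.5780^0.31 ≈ 1.1519
c* = (1 − s)·y* = (1 − 0.20) × 1.1519 ≈ 0.9215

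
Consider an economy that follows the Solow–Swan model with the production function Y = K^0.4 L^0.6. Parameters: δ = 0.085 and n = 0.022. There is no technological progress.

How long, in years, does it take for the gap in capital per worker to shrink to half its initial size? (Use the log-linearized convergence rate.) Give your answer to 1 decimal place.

half-life ≈ 10.8 years

Near the steady state the convergence rate is λ = (1 − α)(n + δ).
λ = (1 − 0.4) × 0.107 = 0.6 × 0.107 = 0.0642
Half-life = ln 2 / λ = 0.6931 / 0.0642 ≈ 10.80 years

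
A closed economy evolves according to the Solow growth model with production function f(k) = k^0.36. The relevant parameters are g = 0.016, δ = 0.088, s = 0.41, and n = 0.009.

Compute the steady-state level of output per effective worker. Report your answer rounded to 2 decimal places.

y* ≈ 2.06

In steady state, investment equals break-even investment: s·k^α = (n + g + δ)·k.
Rearranging, k^(1−α) = s / (n + g + δ).
k^0.64 = 0.41 / (0.009 + 0.016 + 0.088) = 0.41 / 0.113 = 3.6283
k* = 3.6283^(1/0.64) ≈ 7.4909
y* = (k*)^α = 7.4909^0.36 ≈ 2.0646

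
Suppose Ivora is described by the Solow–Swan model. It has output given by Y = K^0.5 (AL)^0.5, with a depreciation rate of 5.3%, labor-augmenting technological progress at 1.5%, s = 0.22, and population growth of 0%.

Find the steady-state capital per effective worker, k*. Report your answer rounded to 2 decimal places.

At the steady state, Δk = 0, so s·k^α = (n + g + δ)·k.
Dividing both sides by k: k^(1−α) = s / (n + g + δ).
k^0.5 = 0.22 / (0.000 + 0.015 + 0.053) = 0.22 / 0.068 = 3.2353
k* = 3.2353^(1/0.5) ≈ 10.4672

k* = 10.47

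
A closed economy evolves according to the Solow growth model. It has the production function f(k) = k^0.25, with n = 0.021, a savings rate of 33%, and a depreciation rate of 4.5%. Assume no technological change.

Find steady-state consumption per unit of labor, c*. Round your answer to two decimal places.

c* = 1.15

At the steady state, Δk = 0, so s·k^α = (n + δ)·k.
Dividing both sides by k: k^(1−α) = s / (n + δ).
k^0.75 = 0.33 / (0.021 + 0.045) = 0.33 / 0.066 = 5.0000
k* = 5.0000^(1/0.75) ≈ 8.5499
y* = (k*)^α = 8.5499^0.25 ≈ 1.7100
c* = (1 − s)·y* = (1 − 0.33) × 1.7100 ≈ 1.1457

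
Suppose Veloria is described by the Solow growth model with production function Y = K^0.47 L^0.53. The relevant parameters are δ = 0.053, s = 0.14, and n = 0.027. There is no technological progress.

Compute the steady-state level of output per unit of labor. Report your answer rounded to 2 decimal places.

In steady state, investment equals break-even investment: s·k^α = (n + δ)·k.
Dividing both sides by k: k^(1−α) = s / (n + δ).
k^0.53 = 0.14 / (0.027 + 0.053) = 0.14 / 0.080 = 1.7500
k* = 1.7500^(1/0.53) ≈ 2.8745
y* = (k*)^α = 2.8745^0.47 ≈ 1.6426

y* = 1.64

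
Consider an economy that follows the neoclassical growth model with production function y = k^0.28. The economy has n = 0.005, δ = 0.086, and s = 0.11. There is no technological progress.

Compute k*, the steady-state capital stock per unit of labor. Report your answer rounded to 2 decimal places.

k* ≈ 1.30

Steady state requires s·f(k) = (n + δ)·k, i.e. s·k^α = (n + δ)·k.
Rearranging, k^(1−α) = s / (n + δ).
k^0.72 = 0.11 / (0.005 + 0.086) = 0.11 / 0.091 = 1.2088
k* = 1.2088^(1/0.72) ≈ 1.3013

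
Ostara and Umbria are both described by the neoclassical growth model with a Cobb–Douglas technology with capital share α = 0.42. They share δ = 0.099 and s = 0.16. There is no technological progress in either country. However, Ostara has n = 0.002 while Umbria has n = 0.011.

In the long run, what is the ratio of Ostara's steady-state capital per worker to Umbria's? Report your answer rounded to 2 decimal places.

Steady-state k* = [s/(n + δ)]^(1/(1−α)), so the ratio is [ (s_O/(n + δ)_O) / (s_U/(n + δ)_U) ]^1.7241.
s_O/(n + δ)_O = 0.16/0.101 = 1.5842; s_U/(n + δ)_U = 0.16/0.110 = 1.4545.
Ratio = (1.5842/1.4545)^1.7241 = 1.0892^1.7241 ≈ 1.1587

ratio ≈ 1.16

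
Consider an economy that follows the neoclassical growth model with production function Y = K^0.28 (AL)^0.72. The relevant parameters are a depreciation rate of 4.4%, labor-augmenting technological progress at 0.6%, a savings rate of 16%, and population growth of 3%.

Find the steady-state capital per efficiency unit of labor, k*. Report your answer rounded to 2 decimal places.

k* ≈ 2.62

In steady state, investment equals break-even investment: s·k^α = (n + g + δ)·k.
Rearranging, k^(1−α) = s / (n + g + δ).
k^0.72 = 0.16 / (0.030 + 0.006 + 0.044) = 0.16 / 0.080 = 2.0000
k* = 2.0000^(1/0.72) ≈ 2.6188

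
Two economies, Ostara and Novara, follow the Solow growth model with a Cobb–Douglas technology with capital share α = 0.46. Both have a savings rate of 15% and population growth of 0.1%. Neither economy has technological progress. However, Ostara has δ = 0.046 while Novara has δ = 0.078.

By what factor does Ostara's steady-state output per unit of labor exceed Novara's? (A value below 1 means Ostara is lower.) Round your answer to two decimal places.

y*_O / y*_N ≈ 1.56

Steady-state y* = [s/(n + δ)]^(α/(1−α)), so the ratio is [ (s_O/(n + δ)_O) / (s_N/(n + δ)_N) ]^0.8519.
s_O/(n + δ)_O = 0.15/0.047 = 3.1915; s_N/(n + δ)_N = 0.15/0.079 = 1.8987.
Ratio = (3.1915/1.8987)^0.8519 = 1.6809^0.8519 ≈ 1.5565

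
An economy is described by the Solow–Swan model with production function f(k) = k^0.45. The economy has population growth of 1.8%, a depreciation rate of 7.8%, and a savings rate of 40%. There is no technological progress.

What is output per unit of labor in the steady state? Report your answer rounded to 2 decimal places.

At the steady state, Δk = 0, so s·k^α = (n + δ)·k.
Dividing both sides by k: k^(1−α) = s / (n + δ).
k^0.55 = 0.40 / (0.018 + 0.078) = 0.40 / 0.096 = 4.1667
k* = 4.1667^(1/0.55) ≈ 13.3935
y* = (k*)^α = 13.3935^0.45 ≈ 3.2144

y* = 3.21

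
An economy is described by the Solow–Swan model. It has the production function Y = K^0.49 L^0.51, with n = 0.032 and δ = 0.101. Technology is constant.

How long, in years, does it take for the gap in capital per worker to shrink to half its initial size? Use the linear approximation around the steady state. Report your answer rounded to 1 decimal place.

about 10.2 years

Near the steady state the convergence rate is λ = (1 − α)(n + δ).
λ = (1 − 0.49) × 0.133 = 0.51 × 0.133 = 0.06783
Half-life = ln 2 / λ = 0.6931 / 0.06783 ≈ 10.22 years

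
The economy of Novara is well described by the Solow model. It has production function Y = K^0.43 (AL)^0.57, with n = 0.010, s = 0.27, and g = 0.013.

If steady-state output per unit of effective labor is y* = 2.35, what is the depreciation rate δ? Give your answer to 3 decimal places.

δ ≈ 0.064

Steady state requires s·f(k) = (n + g + δ)·k, i.e. s·k^α = (n + g + δ)·k.
Since y* = [s/(n + g + δ)]^(α/(1−α)), we have s/(n + g + δ) = (y*)^((1−α)/α) = 2.35^1.3256 = 3.1038.
Therefore n + g + δ = s / 3.1038 = 0.27 / 3.1038 = 0.0870, so δ = 0.0870 − 0.023 = 0.0640.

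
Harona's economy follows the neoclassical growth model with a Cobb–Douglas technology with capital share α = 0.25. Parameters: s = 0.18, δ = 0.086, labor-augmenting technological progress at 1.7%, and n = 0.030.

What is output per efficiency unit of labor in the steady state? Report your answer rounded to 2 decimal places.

y* ≈ 1.11

Steady state requires s·f(k) = (n + g + δ)·k, i.e. s·k^α = (n + g + δ)·k.
Dividing both sides by k: k^(1−α) = s / (n + g + δ).
k^0.75 = 0.18 / (0.030 + 0.017 + 0.086) = 0.18 / 0.133 = 1.3534
k* = 1.3534^(1/0.75) ≈ 1.4970
y* = (k*)^α = 1.4970^0.25 ≈ 1.1061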